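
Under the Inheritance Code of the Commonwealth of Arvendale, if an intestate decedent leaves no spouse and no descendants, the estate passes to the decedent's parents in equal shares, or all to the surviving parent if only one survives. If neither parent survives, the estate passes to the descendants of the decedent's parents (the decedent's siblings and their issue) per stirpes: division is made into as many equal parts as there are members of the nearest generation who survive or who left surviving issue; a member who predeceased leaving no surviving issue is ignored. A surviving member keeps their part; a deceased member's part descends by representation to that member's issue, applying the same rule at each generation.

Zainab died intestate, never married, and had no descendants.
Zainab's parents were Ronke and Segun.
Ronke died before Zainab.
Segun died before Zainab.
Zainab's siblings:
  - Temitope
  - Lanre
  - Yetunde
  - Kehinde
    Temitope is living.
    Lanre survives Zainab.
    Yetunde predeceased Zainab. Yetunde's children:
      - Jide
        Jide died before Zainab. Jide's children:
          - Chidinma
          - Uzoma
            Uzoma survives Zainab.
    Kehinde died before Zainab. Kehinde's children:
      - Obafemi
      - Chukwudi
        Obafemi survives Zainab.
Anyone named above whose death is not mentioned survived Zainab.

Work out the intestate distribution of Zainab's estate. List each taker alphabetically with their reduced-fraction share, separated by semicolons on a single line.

Chidinma 1/8; Chukwudi 1/8; Lanre 1/4; Obafemi 1/8; Temitope 1/4; Uzoma 1/8

Neither parent survives and there are no descendants, so the estate passes to Zainab's siblings and their issue per stirpes.
The estate is divided into 4 equal shares of 1/4 among Temitope, Lanre, Yetunde, Kehinde.
Temitope is living and takes 1/4.
Lanre is living and takes 1/4.
Yetunde predeceased; the 1/4 allotted to Yetunde's branch passes to Yetunde's issue by representation.
Jide's line is the sole branch at this level, so the full 1/4 passes to Jide's issue by representation.
The 1/4 is divided into 2 equal shares of 1/8 among Chidinma, Uzoma.
Chidinma is living and takes 1/8.
Uzoma is living and takes 1/8.
Kehinde predeceased; the 1/4 allotted to Kehinde's branch passes to Kehinde's issue by representation.
The 1/4 is divided into 2 equal shares of 1/8 among Obafemi, Chukwudi.
Obafemi is living and takes 1/8.
Chukwudi is living and takes 1/8.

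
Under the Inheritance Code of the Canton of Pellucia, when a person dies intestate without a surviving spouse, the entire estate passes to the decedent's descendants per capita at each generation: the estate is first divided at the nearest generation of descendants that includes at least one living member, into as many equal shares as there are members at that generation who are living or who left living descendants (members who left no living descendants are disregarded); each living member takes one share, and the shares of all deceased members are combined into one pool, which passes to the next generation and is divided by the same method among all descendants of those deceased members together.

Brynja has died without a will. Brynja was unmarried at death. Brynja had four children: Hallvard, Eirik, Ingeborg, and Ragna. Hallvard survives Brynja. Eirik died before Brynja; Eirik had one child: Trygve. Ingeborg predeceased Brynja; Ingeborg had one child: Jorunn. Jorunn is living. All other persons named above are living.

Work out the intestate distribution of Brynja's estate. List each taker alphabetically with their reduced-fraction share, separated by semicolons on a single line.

Hallvard 1/4; Jorunn 1/4; Ragna 1/4; Trygve 1/4

There is no surviving spouse, so the entire estate passes to Brynja's descendants per capita at each generation.
At generation 1 (Hallvard, Eirik, Ingeborg, Ragna) there are 4 shares of (1)/4 = 1/4 each.
Living: Hallvard and Ragna — each takes 1/4.
Deceased: Eirik and Ingeborg. Their combined 1/2 is pooled and carried to generation 2.
At generation 2 (Trygve, Jorunn) there are 2 shares of (1/2)/2 = 1/4 each.
Living: Trygve and Jorunn — each takes 1/4.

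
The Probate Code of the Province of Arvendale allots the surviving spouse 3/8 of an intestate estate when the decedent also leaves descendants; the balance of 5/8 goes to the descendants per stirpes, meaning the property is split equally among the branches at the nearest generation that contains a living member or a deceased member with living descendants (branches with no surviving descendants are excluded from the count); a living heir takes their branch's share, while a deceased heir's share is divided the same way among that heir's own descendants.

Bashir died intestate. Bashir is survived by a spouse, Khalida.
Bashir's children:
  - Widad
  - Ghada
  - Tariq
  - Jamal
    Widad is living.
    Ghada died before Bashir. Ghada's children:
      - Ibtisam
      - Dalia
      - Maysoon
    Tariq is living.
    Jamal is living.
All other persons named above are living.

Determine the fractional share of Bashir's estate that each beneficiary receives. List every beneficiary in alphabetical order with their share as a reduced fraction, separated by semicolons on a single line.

Dalia 5/96; Ibtisam 5/96; Jamal 5/32; Khalida 3/8; Maysoon 5/96; Tariq 5/32; Widad 5/32

Khalida, as surviving spouse, takes 3/8.
The remaining 5/8 passes to Bashir's descendants per stirpes.
The 5/8 is divided into 4 equal shares of 5/32 among Widad, Ghada, Tariq, Jamal.
Widad is living and takes 5/32.
Ghada predeceased; the 5/32 allotted to Ghada's branch passes to Ghada's issue by representation.
The 5/32 is divided into 3 equal shares of 5/96 among Ibtisam, Dalia, Maysoon.
Ibtisam is living and takes 5/96.
Dalia is living and takes 5/96.
Maysoon is living and takes 5/96.
Tariq is living and takes 5/32.
Jamal is living and takes 5/32.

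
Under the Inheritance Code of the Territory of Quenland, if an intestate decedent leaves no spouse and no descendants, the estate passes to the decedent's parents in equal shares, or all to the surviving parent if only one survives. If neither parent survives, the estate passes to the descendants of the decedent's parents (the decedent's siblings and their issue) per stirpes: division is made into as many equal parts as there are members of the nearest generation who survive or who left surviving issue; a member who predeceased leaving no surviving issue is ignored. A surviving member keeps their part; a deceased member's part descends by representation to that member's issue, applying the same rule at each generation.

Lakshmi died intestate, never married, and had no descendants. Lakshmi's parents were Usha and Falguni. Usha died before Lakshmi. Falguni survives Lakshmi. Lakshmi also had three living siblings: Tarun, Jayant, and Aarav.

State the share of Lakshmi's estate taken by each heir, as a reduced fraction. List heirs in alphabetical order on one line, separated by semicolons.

Only one parent, Falguni, survives, so Falguni takes the entire estate. The siblings take nothing because a surviving parent has priority.

Falguni 1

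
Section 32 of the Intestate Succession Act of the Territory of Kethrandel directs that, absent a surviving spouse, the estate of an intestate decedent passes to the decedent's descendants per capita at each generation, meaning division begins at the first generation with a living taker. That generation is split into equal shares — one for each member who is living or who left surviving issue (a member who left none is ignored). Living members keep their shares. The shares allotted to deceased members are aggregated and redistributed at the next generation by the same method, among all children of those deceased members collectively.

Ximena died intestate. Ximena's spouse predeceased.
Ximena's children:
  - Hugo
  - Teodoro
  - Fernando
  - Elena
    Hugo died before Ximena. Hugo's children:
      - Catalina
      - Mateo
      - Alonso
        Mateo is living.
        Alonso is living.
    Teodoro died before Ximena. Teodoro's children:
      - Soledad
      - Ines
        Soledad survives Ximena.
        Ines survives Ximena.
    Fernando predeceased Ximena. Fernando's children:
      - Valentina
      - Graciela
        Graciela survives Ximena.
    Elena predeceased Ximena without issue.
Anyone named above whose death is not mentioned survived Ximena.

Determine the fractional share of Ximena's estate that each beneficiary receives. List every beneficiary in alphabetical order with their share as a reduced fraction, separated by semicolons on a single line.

Alonso 1/7; Catalina 1/7; Graciela 1/7; Ines 1/7; Mateo 1/7; Soledad 1/7; Valentina 1/7

There is no surviving spouse, so the entire estate passes to Ximena's descendants per capita at each generation.
No one at generation 1 (Hugo, Teodoro, Fernando) is living; moving to the next generation.
At generation 2 (Catalina, Mateo, Alonso, Soledad, Ines, Valentina, Graciela) there are 7 shares of (1)/7 = 1/7 each.
Living: Catalina, Mateo, Alonso, Soledad, Ines, Valentina, and Graciela — each takes 1/7.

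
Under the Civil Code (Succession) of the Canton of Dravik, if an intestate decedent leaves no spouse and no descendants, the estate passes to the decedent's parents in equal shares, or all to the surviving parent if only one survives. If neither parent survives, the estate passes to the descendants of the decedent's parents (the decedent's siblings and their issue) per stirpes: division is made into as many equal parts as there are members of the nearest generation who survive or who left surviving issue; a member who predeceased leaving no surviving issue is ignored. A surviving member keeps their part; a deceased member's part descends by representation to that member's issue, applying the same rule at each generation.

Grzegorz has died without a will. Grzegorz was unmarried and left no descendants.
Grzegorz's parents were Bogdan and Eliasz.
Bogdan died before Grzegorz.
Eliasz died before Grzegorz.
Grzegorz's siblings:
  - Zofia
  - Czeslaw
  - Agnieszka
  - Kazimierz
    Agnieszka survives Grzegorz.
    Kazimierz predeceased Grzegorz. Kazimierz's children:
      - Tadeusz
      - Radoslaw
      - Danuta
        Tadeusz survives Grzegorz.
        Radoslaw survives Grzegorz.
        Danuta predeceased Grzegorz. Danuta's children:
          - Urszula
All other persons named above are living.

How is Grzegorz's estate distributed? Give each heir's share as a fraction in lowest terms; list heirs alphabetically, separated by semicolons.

Neither parent survives and there are no descendants, so the estate passes to Grzegorz's siblings and their issue per stirpes.
The estate is divided into 4 equal shares of 1/4 among Zofia, Czeslaw, Agnieszka, Kazimierz.
Zofia is living and takes 1/4.
Czeslaw is living and takes 1/4.
Agnieszka is living and takes 1/4.
Kazimierz predeceased; the 1/4 allotted to Kazimierz's branch passes to Kazimierz's issue by representation.
The 1/4 is divided into 3 equal shares of 1/12 among Tadeusz, Radoslaw, Danuta.
Tadeusz is living and takes 1/12.
Radoslaw is living and takes 1/12.
Danuta predeceased; the 1/12 allotted to Danuta's branch passes to Danuta's issue by representation.
Urszula is the sole taker at this level and receives the full 1/12.

Agnieszka 1/4; Czeslaw 1/4; Radoslaw 1/12; Tadeusz 1/12; Urszula 1/12; Zofia 1/4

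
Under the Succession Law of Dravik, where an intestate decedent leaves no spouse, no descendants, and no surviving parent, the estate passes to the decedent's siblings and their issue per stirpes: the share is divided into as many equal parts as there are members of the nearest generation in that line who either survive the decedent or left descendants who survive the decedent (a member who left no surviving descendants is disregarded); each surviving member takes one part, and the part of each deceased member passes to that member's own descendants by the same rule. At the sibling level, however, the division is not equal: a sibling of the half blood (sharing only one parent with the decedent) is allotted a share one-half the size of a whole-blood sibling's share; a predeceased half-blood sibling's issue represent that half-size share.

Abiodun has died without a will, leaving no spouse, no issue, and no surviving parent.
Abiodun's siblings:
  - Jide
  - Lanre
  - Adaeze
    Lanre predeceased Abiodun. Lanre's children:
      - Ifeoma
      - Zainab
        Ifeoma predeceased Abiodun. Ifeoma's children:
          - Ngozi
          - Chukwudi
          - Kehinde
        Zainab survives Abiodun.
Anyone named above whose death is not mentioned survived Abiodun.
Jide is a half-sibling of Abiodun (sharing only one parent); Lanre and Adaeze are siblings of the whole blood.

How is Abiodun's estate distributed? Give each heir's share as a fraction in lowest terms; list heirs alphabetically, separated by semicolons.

Adaeze 2/5; Chukwudi 1/15; Jide 1/5; Kehinde 1/15; Ngozi 1/15; Zainab 1/5

No spouse, descendants, or parent survives, so the estate passes to Abiodun's siblings per stirpes.
Half-blood siblings count for one-half the weight of whole-blood siblings at the initial division.
Dividing 1 in proportion to weights (total weight 5/2): Jide (weight 1/2) → 1/5; Lanre (weight 1) → 2/5; Adaeze (weight 1) → 2/5.
Jide is living and takes 1/5.
Lanre predeceased; the 2/5 allotted to Lanre's branch passes to Lanre's issue by representation.
The 2/5 is divided into 2 equal shares of 1/5 among Ifeoma, Zainab.
Ifeoma predeceased; the 1/5 allotted to Ifeoma's branch passes to Ifeoma's issue by representation.
The 1/5 is divided into 3 equal shares of 1/15 among Ngozi, Chukwudi, Kehinde.
Ngozi is living and takes 1/15.
Chukwudi is living and takes 1/15.
Kehinde is living and takes 1/15.
Zainab is living and takes 1/5.
Adaeze is living and takes 2/5.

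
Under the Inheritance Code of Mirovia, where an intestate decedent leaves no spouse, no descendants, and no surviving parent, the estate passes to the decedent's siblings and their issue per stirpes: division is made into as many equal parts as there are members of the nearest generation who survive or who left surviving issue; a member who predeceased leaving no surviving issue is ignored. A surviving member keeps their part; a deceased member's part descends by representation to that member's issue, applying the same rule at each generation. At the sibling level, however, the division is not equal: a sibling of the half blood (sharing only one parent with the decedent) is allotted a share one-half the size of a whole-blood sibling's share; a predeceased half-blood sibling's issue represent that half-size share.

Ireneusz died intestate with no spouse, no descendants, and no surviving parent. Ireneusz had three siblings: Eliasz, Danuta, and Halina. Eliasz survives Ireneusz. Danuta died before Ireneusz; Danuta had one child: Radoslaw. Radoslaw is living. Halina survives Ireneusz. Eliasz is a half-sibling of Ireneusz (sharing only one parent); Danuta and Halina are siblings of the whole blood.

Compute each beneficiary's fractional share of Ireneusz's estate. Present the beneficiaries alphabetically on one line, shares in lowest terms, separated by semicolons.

No spouse, descendants, or parent survives, so the estate passes to Ireneusz's siblings per stirpes.
Half-blood siblings count for one-half the weight of whole-blood siblings at the initial division.
Dividing 1 in proportion to weights (total weight 5/2): Eliasz (weight 1/2) → 1/5; Danuta (weight 1) → 2/5; Halina (weight 1) → 2/5.
Eliasz is living and takes 1/5.
Danuta predeceased; the 2/5 allotted to Danuta's branch passes to Danuta's issue by representation.
Radoslaw is the sole taker at this level and receives the full 2/5.
Halina is living and takes 2/5.

Eliasz 1/5; Halina 2/5; Radoslaw 2/5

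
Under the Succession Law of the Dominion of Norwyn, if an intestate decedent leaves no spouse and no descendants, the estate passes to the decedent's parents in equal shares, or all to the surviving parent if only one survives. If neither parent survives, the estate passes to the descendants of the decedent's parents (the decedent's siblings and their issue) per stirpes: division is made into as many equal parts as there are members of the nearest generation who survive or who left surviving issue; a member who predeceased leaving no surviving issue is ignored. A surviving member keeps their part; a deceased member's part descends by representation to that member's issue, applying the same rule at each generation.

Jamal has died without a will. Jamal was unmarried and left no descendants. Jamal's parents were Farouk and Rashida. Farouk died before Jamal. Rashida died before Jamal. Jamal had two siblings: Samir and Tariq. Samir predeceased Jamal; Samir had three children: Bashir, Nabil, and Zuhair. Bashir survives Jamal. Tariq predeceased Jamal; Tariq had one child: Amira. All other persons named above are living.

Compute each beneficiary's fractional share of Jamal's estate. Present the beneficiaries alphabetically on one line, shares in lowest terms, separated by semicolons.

Neither parent survives and there are no descendants, so the estate passes to Jamal's siblings and their issue per stirpes.
The estate is divided into 2 equal shares of 1/2 among Samir, Tariq.
Samir predeceased; the 1/2 allotted to Samir's branch passes to Samir's issue by representation.
The 1/2 is divided into 3 equal shares of 1/6 among Bashir, Nabil, Zuhair.
Bashir is living and takes 1/6.
Nabil is living and takes 1/6.
Zuhair is living and takes 1/6.
Tariq predeceased; the 1/2 allotted to Tariq's branch passes to Tariq's issue by representation.
Amira is the sole taker at this level and receives the full 1/2.

Amira 1/2; Bashir 1/6; Nabil 1/6; Zuhair 1/6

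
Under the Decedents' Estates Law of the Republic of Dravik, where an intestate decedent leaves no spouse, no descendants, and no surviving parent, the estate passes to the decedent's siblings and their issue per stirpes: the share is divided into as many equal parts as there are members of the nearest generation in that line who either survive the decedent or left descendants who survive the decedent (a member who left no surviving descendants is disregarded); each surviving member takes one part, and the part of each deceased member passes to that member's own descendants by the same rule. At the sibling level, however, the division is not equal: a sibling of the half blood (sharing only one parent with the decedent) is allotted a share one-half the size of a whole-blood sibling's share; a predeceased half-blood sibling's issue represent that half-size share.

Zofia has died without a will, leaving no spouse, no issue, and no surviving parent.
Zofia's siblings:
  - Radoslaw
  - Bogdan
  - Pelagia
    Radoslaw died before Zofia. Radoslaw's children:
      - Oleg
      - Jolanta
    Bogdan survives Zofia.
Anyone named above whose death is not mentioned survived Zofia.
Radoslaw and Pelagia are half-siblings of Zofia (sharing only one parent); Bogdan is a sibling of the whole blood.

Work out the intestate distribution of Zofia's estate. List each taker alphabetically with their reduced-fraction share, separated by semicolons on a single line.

No spouse, descendants, or parent survives, so the estate passes to Zofia's siblings per stirpes.
Half-blood siblings count for one-half the weight of whole-blood siblings at the initial division.
Dividing 1 in proportion to weights (total weight 2): Radoslaw (weight 1/2) → 1/4; Bogdan (weight 1) → 1/2; Pelagia (weight 1/2) → 1/4.
Radoslaw predeceased; the 1/4 allotted to Radoslaw's branch passes to Radoslaw's issue by representation.
The 1/4 is divided into 2 equal shares of 1/8 among Oleg, Jolanta.
Oleg is living and takes 1/8.
Jolanta is living and takes 1/8.
Bogdan is living and takes 1/2.
Pelagia is living and takes 1/4.

Bogdan 1/2; Jolanta 1/8; Oleg 1/8; Pelagia 1/4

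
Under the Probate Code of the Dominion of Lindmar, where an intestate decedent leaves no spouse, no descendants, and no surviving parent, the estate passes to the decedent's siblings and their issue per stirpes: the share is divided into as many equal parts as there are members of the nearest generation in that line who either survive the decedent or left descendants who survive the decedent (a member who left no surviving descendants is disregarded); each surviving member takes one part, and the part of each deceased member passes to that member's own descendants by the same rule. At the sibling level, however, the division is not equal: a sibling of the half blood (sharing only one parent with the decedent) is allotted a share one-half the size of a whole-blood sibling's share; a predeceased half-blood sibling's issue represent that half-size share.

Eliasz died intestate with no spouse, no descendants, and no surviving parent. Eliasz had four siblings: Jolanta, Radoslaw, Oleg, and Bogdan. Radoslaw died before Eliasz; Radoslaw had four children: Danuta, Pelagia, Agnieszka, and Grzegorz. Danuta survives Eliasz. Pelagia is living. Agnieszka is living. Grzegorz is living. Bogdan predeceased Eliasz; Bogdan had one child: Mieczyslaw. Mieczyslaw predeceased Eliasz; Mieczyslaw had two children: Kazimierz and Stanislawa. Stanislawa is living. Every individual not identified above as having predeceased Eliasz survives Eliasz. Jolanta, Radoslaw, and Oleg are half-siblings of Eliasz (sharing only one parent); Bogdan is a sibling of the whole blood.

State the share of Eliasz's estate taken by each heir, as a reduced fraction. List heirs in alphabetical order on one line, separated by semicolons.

Agnieszka 1/20; Danuta 1/20; Grzegorz 1/20; Jolanta 1/5; Kazimierz 1/5; Oleg 1/5; Pelagia 1/20; Stanislawa 1/5

No spouse, descendants, or parent survives, so the estate passes to Eliasz's siblings per stirpes.
Half-blood siblings count for one-half the weight of whole-blood siblings at the initial division.
Dividing 1 in proportion to weights (total weight 5/2): Jolanta (weight 1/2) → 1/5; Radoslaw (weight 1/2) → 1/5; Oleg (weight 1/2) → 1/5; Bogdan (weight 1) → 2/5.
Jolanta is living and takes 1/5.
Radoslaw predeceased; the 1/5 allotted to Radoslaw's branch passes to Radoslaw's issue by representation.
The 1/5 is divided into 4 equal shares of 1/20 among Danuta, Pelagia, Agnieszka, Grzegorz.
Danuta is living and takes 1/20.
Pelagia is living and takes 1/20.
Agnieszka is living and takes 1/20.
Grzegorz is living and takes 1/20.
Oleg is living and takes 1/5.
Bogdan predeceased; the 2/5 allotted to Bogdan's branch passes to Bogdan's issue by representation.
Mieczyslaw's line is the sole branch at this level, so the full 2/5 passes to Mieczyslaw's issue by representation.
The 2/5 is divided into 2 equal shares of 1/5 among Kazimierz, Stanislawa.
Kazimierz is living and takes 1/5.
Stanislawa is living and takes 1/5.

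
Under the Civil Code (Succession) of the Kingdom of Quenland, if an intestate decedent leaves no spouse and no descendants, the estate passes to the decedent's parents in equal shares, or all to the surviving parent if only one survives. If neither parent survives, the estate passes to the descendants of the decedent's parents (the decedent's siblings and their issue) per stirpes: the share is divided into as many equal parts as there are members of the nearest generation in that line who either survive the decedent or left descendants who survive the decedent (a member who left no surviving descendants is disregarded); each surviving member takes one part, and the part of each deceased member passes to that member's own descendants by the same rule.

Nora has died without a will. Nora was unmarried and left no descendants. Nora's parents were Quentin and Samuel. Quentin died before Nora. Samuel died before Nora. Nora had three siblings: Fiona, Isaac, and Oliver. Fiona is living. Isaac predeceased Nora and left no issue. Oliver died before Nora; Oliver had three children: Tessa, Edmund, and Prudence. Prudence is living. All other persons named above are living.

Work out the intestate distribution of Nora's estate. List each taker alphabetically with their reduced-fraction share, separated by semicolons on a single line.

Edmund 1/6; Fiona 1/2; Prudence 1/6; Tessa 1/6

Neither parent survives and there are no descendants, so the estate passes to Nora's siblings and their issue per stirpes.
Isaac left no surviving issue, so that branch lapses and is disregarded.
The estate is divided into 2 equal shares of 1/2 among Fiona, Oliver.
Fiona is living and takes 1/2.
Oliver predeceased; the 1/2 allotted to Oliver's branch passes to Oliver's issue by representation.
The 1/2 is divided into 3 equal shares of 1/6 among Tessa, Edmund, Prudence.
Tessa is living and takes 1/6.
Edmund is living and takes 1/6.
Prudence is living and takes 1/6.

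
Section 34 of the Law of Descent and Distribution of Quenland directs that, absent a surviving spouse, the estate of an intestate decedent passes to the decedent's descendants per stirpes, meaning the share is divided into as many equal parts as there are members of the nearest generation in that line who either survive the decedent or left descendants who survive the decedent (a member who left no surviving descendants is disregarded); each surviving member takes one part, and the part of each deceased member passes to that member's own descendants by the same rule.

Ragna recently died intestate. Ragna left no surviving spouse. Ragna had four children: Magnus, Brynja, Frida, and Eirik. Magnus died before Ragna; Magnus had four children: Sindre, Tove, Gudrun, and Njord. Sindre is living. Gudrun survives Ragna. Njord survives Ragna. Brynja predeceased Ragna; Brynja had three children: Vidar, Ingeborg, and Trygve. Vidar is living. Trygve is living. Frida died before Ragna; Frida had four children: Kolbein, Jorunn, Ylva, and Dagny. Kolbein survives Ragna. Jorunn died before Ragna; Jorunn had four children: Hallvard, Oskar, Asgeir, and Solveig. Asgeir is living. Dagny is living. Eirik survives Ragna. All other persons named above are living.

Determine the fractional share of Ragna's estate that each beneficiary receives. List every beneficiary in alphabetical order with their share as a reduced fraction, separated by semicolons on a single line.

Asgeir 1/64; Dagny 1/16; Eirik 1/4; Gudrun 1/16; Hallvard 1/64; Ingeborg 1/12; Kolbein 1/16; Njord 1/16; Oskar 1/64; Sindre 1/16; Solveig 1/64; Tove 1/16; Trygve 1/12; Vidar 1/12; Ylva 1/16

There is no surviving spouse, so the entire estate passes to Ragna's descendants per stirpes.
The estate is divided into 4 equal shares of 1/4 among Magnus, Brynja, Frida, Eirik.
Magnus predeceased; the 1/4 allotted to Magnus's branch passes to Magnus's issue by representation.
The 1/4 is divided into 4 equal shares of 1/16 among Sindre, Tove, Gudrun, Njord.
Sindre is living and takes 1/16.
Tove is living and takes 1/16.
Gudrun is living and takes 1/16.
Njord is living and takes 1/16.
Brynja predeceased; the 1/4 allotted to Brynja's branch passes to Brynja's issue by representation.
The 1/4 is divided into 3 equal shares of 1/12 among Vidar, Ingeborg, Trygve.
Vidar is living and takes 1/12.
Ingeborg is living and takes 1/12.
Trygve is living and takes 1/12.
Frida predeceased; the 1/4 allotted to Frida's branch passes to Frida's issue by representation.
The 1/4 is divided into 4 equal shares of 1/16 among Kolbein, Jorunn, Ylva, Dagny.
Kolbein is living and takes 1/16.
Jorunn predeceased; the 1/16 allotted to Jorunn's branch passes to Jorunn's issue by representation.
The 1/16 is divided into 4 equal shares of 1/64 among Hallvard, Oskar, Asgeir, Solveig.
Hallvard is living and takes 1/64.
Oskar is living and takes 1/64.
Asgeir is living and takes 1/64.
Solveig is living and takes 1/64.
Ylva is living and takes 1/16.
Dagny is living and takes 1/16.
Eirik is living and takes 1/4.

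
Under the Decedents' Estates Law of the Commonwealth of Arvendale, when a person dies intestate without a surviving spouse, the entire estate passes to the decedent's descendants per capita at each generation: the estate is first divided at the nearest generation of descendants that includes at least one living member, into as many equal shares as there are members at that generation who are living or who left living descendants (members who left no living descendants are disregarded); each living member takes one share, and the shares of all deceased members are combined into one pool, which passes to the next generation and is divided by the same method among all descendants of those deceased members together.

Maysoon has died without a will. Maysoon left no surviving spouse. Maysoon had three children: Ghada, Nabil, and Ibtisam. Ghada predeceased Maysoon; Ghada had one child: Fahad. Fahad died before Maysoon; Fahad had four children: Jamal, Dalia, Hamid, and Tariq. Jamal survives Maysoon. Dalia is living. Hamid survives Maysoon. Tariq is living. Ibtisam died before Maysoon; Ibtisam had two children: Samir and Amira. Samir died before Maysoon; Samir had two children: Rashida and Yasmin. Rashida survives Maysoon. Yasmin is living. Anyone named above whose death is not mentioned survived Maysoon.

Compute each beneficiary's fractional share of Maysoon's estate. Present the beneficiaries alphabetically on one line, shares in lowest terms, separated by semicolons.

Amira 2/9; Dalia 2/27; Hamid 2/27; Jamal 2/27; Nabil 1/3; Rashida 2/27; Tariq 2/27; Yasmin 2/27

There is no surviving spouse, so the entire estate passes to Maysoon's descendants per capita at each generation.
At generation 1 (Ghada, Nabil, Ibtisam) there are 3 shares of (1)/3 = 1/3 each.
Living: Nabil — each takes 1/3.
Deceased: Ghada and Ibtisam. Their combined 2/3 is pooled and carried to generation 2.
At generation 2 (Fahad, Samir, Amira) there are 3 shares of (2/3)/3 = 2/9 each.
Living: Amira — each takes 2/9.
Deceased: Fahad and Samir. Their combined 4/9 is pooled and carried to generation 3.
At generation 3 (Jamal, Dalia, Hamid, Tariq, Rashida, Yasmin) there are 6 shares of (4/9)/6 = 2/27 each.
Living: Jamal, Dalia, Hamid, Tariq, Rashida, and Yasmin — each takes 2/27.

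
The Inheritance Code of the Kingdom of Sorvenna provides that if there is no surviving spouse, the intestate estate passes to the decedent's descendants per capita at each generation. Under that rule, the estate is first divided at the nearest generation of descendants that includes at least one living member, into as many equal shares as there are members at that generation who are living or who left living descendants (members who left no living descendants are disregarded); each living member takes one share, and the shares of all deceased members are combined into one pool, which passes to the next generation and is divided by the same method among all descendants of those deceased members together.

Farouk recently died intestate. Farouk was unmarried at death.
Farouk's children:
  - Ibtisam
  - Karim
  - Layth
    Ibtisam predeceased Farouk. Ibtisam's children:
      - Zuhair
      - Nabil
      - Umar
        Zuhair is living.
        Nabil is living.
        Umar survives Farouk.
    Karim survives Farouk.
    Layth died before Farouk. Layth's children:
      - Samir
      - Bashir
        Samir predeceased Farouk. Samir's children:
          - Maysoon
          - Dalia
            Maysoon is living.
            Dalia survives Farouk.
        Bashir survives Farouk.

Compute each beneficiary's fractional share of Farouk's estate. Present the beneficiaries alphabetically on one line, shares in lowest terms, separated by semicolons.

Bashir 2/15; Dalia 1/15; Karim 1/3; Maysoon 1/15; Nabil 2/15; Umar 2/15; Zuhair 2/15

There is no surviving spouse, so the entire estate passes to Farouk's descendants per capita at each generation.
At generation 1 (Ibtisam, Karim, Layth) there are 3 shares of (1)/3 = 1/3 each.
Living: Karim — each takes 1/3.
Deceased: Ibtisam and Layth. Their combined 2/3 is pooled and carried to generation 2.
At generation 2 (Zuhair, Nabil, Umar, Samir, Bashir) there are 5 shares of (2/3)/5 = 2/15 each.
Living: Zuhair, Nabil, Umar, and Bashir — each takes 2/15.
Deceased: Samir. That 2/15 share is carried to generation 3.
At generation 3 (Maysoon, Dalia) there are 2 shares of (2/15)/2 = 1/15 each.
Living: Maysoon and Dalia — each takes 1/15.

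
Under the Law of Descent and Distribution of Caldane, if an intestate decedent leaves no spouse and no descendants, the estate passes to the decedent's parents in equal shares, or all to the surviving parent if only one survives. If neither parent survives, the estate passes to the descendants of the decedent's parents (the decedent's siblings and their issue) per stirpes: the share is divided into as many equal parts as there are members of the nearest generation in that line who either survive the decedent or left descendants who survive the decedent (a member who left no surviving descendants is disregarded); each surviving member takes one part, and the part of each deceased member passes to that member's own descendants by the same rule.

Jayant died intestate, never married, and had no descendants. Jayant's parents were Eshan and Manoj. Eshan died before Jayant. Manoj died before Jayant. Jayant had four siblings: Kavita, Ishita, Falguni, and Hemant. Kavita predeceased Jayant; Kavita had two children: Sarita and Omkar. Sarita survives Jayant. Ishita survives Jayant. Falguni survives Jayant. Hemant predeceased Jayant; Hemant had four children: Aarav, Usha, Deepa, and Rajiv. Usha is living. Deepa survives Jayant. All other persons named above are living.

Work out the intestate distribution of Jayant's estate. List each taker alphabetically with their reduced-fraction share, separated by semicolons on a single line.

Aarav 1/16; Deepa 1/16; Falguni 1/4; Ishita 1/4; Omkar 1/8; Rajiv 1/16; Sarita 1/8; Usha 1/16

Neither parent survives and there are no descendants, so the estate passes to Jayant's siblings and their issue per stirpes.
The estate is divided into 4 equal shares of 1/4 among Kavita, Ishita, Falguni, Hemant.
Kavita predeceased; the 1/4 allotted to Kavita's branch passes to Kavita's issue by representation.
The 1/4 is divided into 2 equal shares of 1/8 among Sarita, Omkar.
Sarita is living and takes 1/8.
Omkar is living and takes 1/8.
Ishita is living and takes 1/4.
Falguni is living and takes 1/4.
Hemant predeceased; the 1/4 allotted to Hemant's branch passes to Hemant's issue by representation.
The 1/4 is divided into 4 equal shares of 1/16 among Aarav, Usha, Deepa, Rajiv.
Aarav is living and takes 1/16.
Usha is living and takes 1/16.
Deepa is living and takes 1/16.
Rajiv is living and takes 1/16.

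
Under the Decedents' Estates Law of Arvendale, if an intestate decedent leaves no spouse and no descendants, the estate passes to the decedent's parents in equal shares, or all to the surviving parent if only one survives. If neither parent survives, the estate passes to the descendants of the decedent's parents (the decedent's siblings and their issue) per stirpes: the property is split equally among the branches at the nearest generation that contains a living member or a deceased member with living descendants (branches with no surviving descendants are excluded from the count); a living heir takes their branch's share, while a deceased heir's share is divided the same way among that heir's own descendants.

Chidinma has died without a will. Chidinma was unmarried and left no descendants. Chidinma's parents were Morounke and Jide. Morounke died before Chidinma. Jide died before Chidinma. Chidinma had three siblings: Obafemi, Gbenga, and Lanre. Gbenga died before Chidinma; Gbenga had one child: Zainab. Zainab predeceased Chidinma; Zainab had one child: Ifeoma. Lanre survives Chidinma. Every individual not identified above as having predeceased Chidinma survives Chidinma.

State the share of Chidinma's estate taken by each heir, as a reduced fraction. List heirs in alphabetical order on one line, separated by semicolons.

Ifeoma 1/3; Lanre 1/3; Obafemi 1/3

Neither parent survives and there are no descendants, so the estate passes to Chidinma's siblings and their issue per stirpes.
The estate is divided into 3 equal shares of 1/3 among Obafemi, Gbenga, Lanre.
Obafemi is living and takes 1/3.
Gbenga predeceased; the 1/3 allotted to Gbenga's branch passes to Gbenga's issue by representation.
Zainab's line is the sole branch at this level, so the full 1/3 passes to Zainab's issue by representation.
Ifeoma is the sole taker at this level and receives the full 1/3.
Lanre is living and takes 1/3.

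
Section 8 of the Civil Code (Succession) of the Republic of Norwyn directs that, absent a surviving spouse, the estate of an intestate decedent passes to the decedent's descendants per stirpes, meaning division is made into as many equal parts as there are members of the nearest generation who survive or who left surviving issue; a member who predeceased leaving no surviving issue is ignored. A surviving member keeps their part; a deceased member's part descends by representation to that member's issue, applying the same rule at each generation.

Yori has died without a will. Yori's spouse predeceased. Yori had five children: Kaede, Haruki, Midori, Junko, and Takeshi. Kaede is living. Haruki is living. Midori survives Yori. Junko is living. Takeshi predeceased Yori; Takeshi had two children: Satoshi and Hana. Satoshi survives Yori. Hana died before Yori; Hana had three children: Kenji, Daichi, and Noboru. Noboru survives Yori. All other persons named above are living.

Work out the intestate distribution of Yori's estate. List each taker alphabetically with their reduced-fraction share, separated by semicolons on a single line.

Daichi 1/30; Haruki 1/5; Junko 1/5; Kaede 1/5; Kenji 1/30; Midori 1/5; Noboru 1/30; Satoshi 1/10

There is no surviving spouse, so the entire estate passes to Yori's descendants per stirpes.
The estate is divided into 5 equal shares of 1/5 among Kaede, Haruki, Midori, Junko, Takeshi.
Kaede is living and takes 1/5.
Haruki is living and takes 1/5.
Midori is living and takes 1/5.
Junko is living and takes 1/5.
Takeshi predeceased; the 1/5 allotted to Takeshi's branch passes to Takeshi's issue by representation.
The 1/5 is divided into 2 equal shares of 1/10 among Satoshi, Hana.
Satoshi is living and takes 1/10.
Hana predeceased; the 1/10 allotted to Hana's branch passes to Hana's issue by representation.
The 1/10 is divided into 3 equal shares of 1/30 among Kenji, Daichi, Noboru.
Kenji is living and takes 1/30.
Daichi is living and takes 1/30.
Noboru is living and takes 1/30.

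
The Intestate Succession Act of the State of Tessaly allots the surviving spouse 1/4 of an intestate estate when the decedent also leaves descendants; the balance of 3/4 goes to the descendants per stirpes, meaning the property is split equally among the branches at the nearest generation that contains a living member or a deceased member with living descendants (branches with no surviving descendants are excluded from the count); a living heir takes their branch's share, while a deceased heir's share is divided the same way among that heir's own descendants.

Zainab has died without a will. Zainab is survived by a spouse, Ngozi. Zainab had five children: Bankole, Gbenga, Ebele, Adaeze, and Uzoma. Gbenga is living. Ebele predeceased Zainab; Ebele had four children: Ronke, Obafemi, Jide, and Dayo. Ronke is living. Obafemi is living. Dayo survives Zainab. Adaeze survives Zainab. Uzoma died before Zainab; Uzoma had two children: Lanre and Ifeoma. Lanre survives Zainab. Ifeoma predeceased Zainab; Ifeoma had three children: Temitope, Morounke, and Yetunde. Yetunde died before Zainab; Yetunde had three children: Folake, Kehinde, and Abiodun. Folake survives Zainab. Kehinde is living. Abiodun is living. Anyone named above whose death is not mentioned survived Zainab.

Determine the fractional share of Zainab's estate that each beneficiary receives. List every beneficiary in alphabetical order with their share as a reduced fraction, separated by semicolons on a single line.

Ngozi, as surviving spouse, takes 1/4.
The remaining 3/4 passes to Zainab's descendants per stirpes.
The 3/4 is divided into 5 equal shares of 3/20 among Bankole, Gbenga, Ebele, Adaeze, Uzoma.
Bankole is living and takes 3/20.
Gbenga is living and takes 3/20.
Ebele predeceased; the 3/20 allotted to Ebele's branch passes to Ebele's issue by representation.
The 3/20 is divided into 4 equal shares of 3/80 among Ronke, Obafemi, Jide, Dayo.
Ronke is living and takes 3/80.
Obafemi is living and takes 3/80.
Jide is living and takes 3/80.
Dayo is living and takes 3/80.
Adaeze is living and takes 3/20.
Uzoma predeceased; the 3/20 allotted to Uzoma's branch passes to Uzoma's issue by representation.
The 3/20 is divided into 2 equal shares of 3/40 among Lanre, Ifeoma.
Lanre is living and takes 3/40.
Ifeoma predeceased; the 3/40 allotted to Ifeoma's branch passes to Ifeoma's issue by representation.
The 3/40 is divided into 3 equal shares of 1/40 among Temitope, Morounke, Yetunde.
Temitope is living and takes 1/40.
Morounke is living and takes 1/40.
Yetunde predeceased; the 1/40 allotted to Yetunde's branch passes to Yetunde's issue by representation.
The 1/40 is divided into 3 equal shares of 1/120 among Folake, Kehinde, Abiodun.
Folake is living and takes 1/120.
Kehinde is living and takes 1/120.
Abiodun is living and takes 1/120.

Abiodun 1/120; Adaeze 3/20; Bankole 3/20; Dayo 3/80; Folake 1/120; Gbenga 3/20; Jide 3/80; Kehinde 1/120; Lanre 3/40; Morounke 1/40; Ngozi 1/4; Obafemi 3/80; Ronke 3/80; Temitope 1/40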